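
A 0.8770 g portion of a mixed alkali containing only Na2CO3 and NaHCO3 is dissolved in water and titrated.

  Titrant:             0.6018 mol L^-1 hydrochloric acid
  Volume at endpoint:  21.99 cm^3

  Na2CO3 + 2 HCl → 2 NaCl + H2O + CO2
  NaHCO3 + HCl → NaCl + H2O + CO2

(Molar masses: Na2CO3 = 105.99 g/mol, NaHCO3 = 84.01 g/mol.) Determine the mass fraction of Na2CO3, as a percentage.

45.74 %

n(HCl) = 0.02199 × 0.6018 = 0.01323 mol
Let x = n(Na2CO3), y = n(NaHCO3).
Titrant: 2x + 1y = 0.01323;  mass: 105.99x + 84.01y = 0.8770
Solving, x = 3.785 × 10^-3 mol, y = 5.665 × 10^-3 mol
mass of Na2CO3 = 3.785 × 10^-3 × 105.99 = 0.4011 g
% Na2CO3 = 0.4011 / 0.8770 × 100 = 45.74 %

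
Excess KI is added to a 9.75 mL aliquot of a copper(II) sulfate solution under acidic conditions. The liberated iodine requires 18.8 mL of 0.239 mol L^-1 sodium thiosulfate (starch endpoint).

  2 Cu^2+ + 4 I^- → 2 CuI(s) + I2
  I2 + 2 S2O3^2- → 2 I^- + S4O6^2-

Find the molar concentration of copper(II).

n(S2O3^2-) = 0.0188 × 0.239 = 4.49 × 10^-3 mol
n(I2) = n(S2O3^2-)/2 = 2.25 × 10^-3 mol
From the 2:1 ratio, n(Cu2+) in the aliquot = 2/1 × 2.25 × 10^-3 = 4.49 × 10^-3 mol
[Cu2+] = 4.49 × 10^-3 / 0.00975 = 0.461 mol/L

0.461 mol/L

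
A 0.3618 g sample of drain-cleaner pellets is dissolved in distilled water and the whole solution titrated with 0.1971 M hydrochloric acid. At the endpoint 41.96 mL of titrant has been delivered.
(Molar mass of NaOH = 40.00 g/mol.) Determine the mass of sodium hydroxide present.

0.3308 g

NaOH + HCl → NaCl + H2O
n(HCl) = 0.04196 L × 0.1971 mol/L = 8.270 × 10^-3 mol
n(NaOH) = 8.270 × 10^-3 mol (1:1 ratio)
mass of NaOH = 8.270 × 10^-3 × 40.00 g/mol = 0.3308 g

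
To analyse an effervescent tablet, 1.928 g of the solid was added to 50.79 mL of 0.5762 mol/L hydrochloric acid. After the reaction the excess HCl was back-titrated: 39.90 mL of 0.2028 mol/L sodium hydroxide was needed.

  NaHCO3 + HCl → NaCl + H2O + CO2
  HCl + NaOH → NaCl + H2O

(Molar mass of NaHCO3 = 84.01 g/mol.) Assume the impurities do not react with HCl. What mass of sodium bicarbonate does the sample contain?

1.779 g

n(HCl) added = 0.05079 × 0.5762 = 0.02927 mol
n(NaOH) used in back-titration = 0.03990 × 0.2028 = 8.092 × 10^-3 mol
n(HCl) left over = 8.092 × 10^-3 mol (1:1 ratio)
n(HCl) consumed by analyte = 0.02927 − 8.092 × 10^-3 = 0.02117 mol
n(NaHCO3) = 0.02117 mol (1:1 ratio)
mass of NaHCO3 = 0.02117 × 84.01 = 1.779 g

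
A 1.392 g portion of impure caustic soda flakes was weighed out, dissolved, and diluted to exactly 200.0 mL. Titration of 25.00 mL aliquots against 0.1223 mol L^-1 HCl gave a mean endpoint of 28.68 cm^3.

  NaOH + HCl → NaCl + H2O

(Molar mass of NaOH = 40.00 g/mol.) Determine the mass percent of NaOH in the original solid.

80.63 %

n(HCl) per titration = 0.02868 × 0.1223 = 3.508 × 10^-3 mol
n(NaOH) in each aliquot = 3.508 × 10^-3 mol (1:1 ratio)
n(NaOH) in the whole flask = 3.508 × 10^-3 × 200.0/25.00 = 0.02806 mol
mass of NaOH = 0.02806 × 40.00 = 1.122 g
% NaOH = 1.122 / 1.392 × 100 = 80.63 %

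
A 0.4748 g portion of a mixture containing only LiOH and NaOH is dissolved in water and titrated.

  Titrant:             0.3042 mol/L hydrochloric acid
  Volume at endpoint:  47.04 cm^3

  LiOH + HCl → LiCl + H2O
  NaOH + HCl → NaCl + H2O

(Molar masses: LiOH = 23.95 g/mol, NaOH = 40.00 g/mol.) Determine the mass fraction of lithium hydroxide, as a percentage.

n(HCl) = 0.04704 × 0.3042 = 0.01431 mol
Let x = n(LiOH), y = n(NaOH).
Titrant: 1x + 1y = 0.01431;  mass: 23.95x + 40.00y = 0.4748
Solving, x = 6.080 × 10^-3 mol, y = 8.230 × 10^-3 mol
mass of LiOH = 6.080 × 10^-3 × 23.95 = 0.1456 g
% LiOH = 0.1456 / 0.4748 × 100 = 30.67 %

30.67 %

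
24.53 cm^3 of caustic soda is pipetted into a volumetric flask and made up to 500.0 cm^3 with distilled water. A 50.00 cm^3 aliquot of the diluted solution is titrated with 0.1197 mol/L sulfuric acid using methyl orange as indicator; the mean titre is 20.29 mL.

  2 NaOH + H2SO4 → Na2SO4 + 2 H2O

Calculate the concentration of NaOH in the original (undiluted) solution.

1.980 mol/L

n(H2SO4) = 0.02029 × 0.1197 = 2.429 × 10^-3 mol
From the 2:1 ratio, n(NaOH) in the aliquot = 2/1 × 2.429 × 10^-3 = 4.857 × 10^-3 mol
[NaOH]_dilute = 4.857 × 10^-3 / 0.05000 = 0.09715 mol/L
Dilution factor = 500.0 / 24.53 = 20.38
[NaOH]_stock = 0.09715 × 20.38 = 1.980 mol/L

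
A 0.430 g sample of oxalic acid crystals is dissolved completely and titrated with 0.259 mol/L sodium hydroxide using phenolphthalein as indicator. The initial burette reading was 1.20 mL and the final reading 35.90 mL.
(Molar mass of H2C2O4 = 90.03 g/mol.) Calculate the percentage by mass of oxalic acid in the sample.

H2C2O4 + 2 NaOH → Na2C2O4 + 2 H2O
n(NaOH) = 0.0347 L × 0.259 mol/L = 8.99 × 10^-3 mol
From the 1:2 ratio, n(H2C2O4) = 1/2 × 8.99 × 10^-3 = 4.49 × 10^-3 mol
mass of H2C2O4 = 4.49 × 10^-3 × 90.03 g/mol = 0.405 g
% H2C2O4 = 0.405 / 0.430 × 100 = 94.1 %

94.1 %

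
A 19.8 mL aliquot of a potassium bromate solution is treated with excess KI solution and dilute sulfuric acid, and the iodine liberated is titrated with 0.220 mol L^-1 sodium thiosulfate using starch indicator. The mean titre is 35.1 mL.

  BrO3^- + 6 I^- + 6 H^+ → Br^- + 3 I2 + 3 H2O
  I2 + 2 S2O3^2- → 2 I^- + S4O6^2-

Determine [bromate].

0.0650 mol/L

n(S2O3^2-) = 0.0351 × 0.220 = 7.72 × 10^-3 mol
n(I2) = n(S2O3^2-)/2 = 3.86 × 10^-3 mol
From the 1:3 ratio, n(BrO3^-) in the aliquot = 1/3 × 3.86 × 10^-3 = 1.29 × 10^-3 mol
[BrO3^-] = 1.29 × 10^-3 / 0.0198 = 0.0650 mol/L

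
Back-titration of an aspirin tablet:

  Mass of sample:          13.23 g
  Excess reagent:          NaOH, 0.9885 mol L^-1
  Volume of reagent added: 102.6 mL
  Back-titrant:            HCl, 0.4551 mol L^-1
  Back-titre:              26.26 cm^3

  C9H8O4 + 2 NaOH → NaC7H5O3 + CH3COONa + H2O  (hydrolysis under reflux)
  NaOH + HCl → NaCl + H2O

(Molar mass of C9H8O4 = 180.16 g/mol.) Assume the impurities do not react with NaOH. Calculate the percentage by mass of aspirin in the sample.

60.92 %

n(NaOH) added = 0.1026 × 0.9885 = 0.1014 mol
n(HCl) used in back-titration = 0.02626 × 0.4551 = 0.01195 mol
n(NaOH) left over = 0.01195 mol (1:1 ratio)
n(NaOH) consumed by analyte = 0.1014 − 0.01195 = 0.08947 mol
From the 1:2 ratio, n(C9H8O4) = 1/2 × 0.08947 = 0.04473 mol
mass of C9H8O4 = 0.04473 × 180.16 = 8.059 g
% C9H8O4 = 8.059 / 13.23 × 100 = 60.92 %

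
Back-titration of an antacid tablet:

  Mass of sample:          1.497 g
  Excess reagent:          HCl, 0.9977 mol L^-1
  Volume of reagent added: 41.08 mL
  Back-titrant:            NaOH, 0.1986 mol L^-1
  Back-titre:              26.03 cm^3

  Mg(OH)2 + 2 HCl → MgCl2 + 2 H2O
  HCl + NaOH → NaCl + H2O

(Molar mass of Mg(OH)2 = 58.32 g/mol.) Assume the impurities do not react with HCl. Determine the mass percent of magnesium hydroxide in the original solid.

69.77 %

n(HCl) added = 0.04108 × 0.9977 = 0.04099 mol
n(NaOH) used in back-titration = 0.02603 × 0.1986 = 5.170 × 10^-3 mol
n(HCl) left over = 5.170 × 10^-3 mol (1:1 ratio)
n(HCl) consumed by analyte = 0.04099 − 5.170 × 10^-3 = 0.03582 mol
From the 1:2 ratio, n(Mg(OH)2) = 1/2 × 0.03582 = 0.01791 mol
mass of Mg(OH)2 = 0.01791 × 58.32 = 1.044 g
% Mg(OH)2 = 1.044 / 1.497 × 100 = 69.77 %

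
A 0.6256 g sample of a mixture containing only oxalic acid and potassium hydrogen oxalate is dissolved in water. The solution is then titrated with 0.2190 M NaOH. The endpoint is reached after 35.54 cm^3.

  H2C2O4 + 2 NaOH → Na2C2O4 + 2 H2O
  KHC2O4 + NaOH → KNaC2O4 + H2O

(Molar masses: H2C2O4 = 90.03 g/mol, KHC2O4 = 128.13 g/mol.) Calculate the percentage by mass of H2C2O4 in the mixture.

n(NaOH) = 0.03554 × 0.2190 = 7.783 × 10^-3 mol
Let x = n(H2C2O4), y = n(KHC2O4).
Titrant: 2x + 1y = 7.783 × 10^-3;  mass: 90.03x + 128.13y = 0.6256
Solving, x = 2.236 × 10^-3 mol, y = 3.312 × 10^-3 mol
mass of H2C2O4 = 2.236 × 10^-3 × 90.03 = 0.2013 g
% H2C2O4 = 0.2013 / 0.6256 × 100 = 32.18 %

32.18 %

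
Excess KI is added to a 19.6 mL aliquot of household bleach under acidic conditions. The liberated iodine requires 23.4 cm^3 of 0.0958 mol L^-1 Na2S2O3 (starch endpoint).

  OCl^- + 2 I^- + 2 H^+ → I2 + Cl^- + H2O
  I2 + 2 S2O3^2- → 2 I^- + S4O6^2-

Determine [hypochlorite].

n(S2O3^2-) = 0.0234 × 0.0958 = 2.24 × 10^-3 mol
n(I2) = n(S2O3^2-)/2 = 1.12 × 10^-3 mol
n(OCl^-) in the aliquot = 1.12 × 10^-3 mol (1:1 ratio)
[OCl^-] = 1.12 × 10^-3 / 0.0196 = 0.0572 mol/L

0.0572 mol/L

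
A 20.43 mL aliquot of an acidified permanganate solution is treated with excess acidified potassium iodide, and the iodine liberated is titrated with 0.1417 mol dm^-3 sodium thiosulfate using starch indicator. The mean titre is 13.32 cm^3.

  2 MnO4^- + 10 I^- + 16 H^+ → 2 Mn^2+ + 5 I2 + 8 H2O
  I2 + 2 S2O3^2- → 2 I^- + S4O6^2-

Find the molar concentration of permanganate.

n(S2O3^2-) = 0.01332 × 0.1417 = 1.887 × 10^-3 mol
n(I2) = n(S2O3^2-)/2 = 9.437 × 10^-4 mol
From the 2:5 ratio, n(MnO4^-) in the aliquot = 2/5 × 9.437 × 10^-4 = 3.775 × 10^-4 mol
[MnO4^-] = 3.775 × 10^-4 / 0.02043 = 0.01848 mol/L

0.01848 mol/L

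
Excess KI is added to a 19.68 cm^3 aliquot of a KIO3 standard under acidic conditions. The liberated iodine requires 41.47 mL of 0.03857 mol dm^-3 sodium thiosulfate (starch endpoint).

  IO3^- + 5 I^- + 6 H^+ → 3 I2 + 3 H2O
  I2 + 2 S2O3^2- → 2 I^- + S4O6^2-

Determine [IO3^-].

0.01355 mol/L

n(S2O3^2-) = 0.04147 × 0.03857 = 1.599 × 10^-3 mol
n(I2) = n(S2O3^2-)/2 = 7.997 × 10^-4 mol
From the 1:3 ratio, n(IO3^-) in the aliquot = 1/3 × 7.997 × 10^-4 = 2.666 × 10^-4 mol
[IO3^-] = 2.666 × 10^-4 / 0.01968 = 0.01355 mol/L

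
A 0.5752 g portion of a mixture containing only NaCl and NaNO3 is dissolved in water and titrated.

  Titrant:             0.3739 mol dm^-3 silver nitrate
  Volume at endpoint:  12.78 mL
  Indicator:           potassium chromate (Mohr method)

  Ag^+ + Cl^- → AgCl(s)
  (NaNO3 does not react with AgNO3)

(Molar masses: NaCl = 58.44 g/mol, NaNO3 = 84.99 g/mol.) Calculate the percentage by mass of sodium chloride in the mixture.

48.55 %

n(AgNO3) = 0.01278 × 0.3739 = 4.778 × 10^-3 mol
Let x = n(NaCl), y = n(NaNO3).
Titrant: 1x = 4.778 × 10^-3;  mass: 58.44x + 84.99y = 0.5752
Solving, x = 4.778 × 10^-3 mol, y = 3.482 × 10^-3 mol
mass of NaCl = 4.778 × 10^-3 × 58.44 = 0.2793 g
% NaCl = 0.2793 / 0.5752 × 100 = 48.55 %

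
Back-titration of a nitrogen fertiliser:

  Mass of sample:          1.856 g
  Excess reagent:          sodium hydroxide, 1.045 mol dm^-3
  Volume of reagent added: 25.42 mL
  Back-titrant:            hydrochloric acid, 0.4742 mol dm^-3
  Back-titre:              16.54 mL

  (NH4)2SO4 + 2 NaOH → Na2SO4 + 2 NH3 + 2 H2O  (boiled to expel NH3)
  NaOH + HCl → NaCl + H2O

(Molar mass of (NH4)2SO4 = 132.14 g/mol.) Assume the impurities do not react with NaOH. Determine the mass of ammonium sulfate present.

n(NaOH) added = 0.02542 × 1.045 = 0.02656 mol
n(HCl) used in back-titration = 0.01654 × 0.4742 = 7.843 × 10^-3 mol
n(NaOH) left over = 7.843 × 10^-3 mol (1:1 ratio)
n(NaOH) consumed by analyte = 0.02656 − 7.843 × 10^-3 = 0.01872 mol
From the 1:2 ratio, n((NH4)2SO4) = 1/2 × 0.01872 = 9.360 × 10^-3 mol
mass of (NH4)2SO4 = 9.360 × 10^-3 × 132.14 = 1.237 g

1.237 g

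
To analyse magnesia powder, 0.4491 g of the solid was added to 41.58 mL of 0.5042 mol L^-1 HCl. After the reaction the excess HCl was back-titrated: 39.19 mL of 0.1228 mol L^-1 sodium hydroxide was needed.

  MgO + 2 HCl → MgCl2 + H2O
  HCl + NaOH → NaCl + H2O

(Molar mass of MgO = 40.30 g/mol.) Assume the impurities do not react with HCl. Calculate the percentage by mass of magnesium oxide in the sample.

n(HCl) added = 0.04158 × 0.5042 = 0.02096 mol
n(NaOH) used in back-titration = 0.03919 × 0.1228 = 4.813 × 10^-3 mol
n(HCl) left over = 4.813 × 10^-3 mol (1:1 ratio)
n(HCl) consumed by analyte = 0.02096 − 4.813 × 10^-3 = 0.01615 mol
From the 1:2 ratio, n(MgO) = 1/2 × 0.01615 = 8.076 × 10^-3 mol
mass of MgO = 8.076 × 10^-3 × 40.30 = 0.3255 g
% MgO = 0.3255 / 0.4491 × 100 = 72.47 %

72.47 %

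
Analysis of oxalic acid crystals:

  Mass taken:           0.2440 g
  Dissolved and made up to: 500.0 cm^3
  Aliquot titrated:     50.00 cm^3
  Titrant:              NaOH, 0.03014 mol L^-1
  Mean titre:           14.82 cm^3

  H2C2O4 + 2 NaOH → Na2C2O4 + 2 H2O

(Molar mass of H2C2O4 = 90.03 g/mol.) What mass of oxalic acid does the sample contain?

0.2011 g

n(NaOH) per titration = 0.01482 × 0.03014 = 4.467 × 10^-4 mol
From the 1:2 ratio, n(H2C2O4) in each aliquot = 1/2 × 4.467 × 10^-4 = 2.233 × 10^-4 mol
n(H2C2O4) in the whole flask = 2.233 × 10^-4 × 500.0/50.00 = 2.233 × 10^-3 mol
mass of H2C2O4 = 2.233 × 10^-3 × 90.03 = 0.2011 g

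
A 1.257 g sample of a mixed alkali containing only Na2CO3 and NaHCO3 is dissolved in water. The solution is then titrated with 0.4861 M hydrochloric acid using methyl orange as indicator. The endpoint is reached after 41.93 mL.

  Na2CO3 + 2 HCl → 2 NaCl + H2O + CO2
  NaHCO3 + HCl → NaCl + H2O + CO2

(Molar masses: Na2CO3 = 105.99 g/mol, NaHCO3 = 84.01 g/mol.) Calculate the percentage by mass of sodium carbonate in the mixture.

n(HCl) = 0.04193 × 0.4861 = 0.02038 mol
Let x = n(Na2CO3), y = n(NaHCO3).
Titrant: 2x + 1y = 0.02038;  mass: 105.99x + 84.01y = 1.257
Solving, x = 7.340 × 10^-3 mol, y = 5.702 × 10^-3 mol
mass of Na2CO3 = 7.340 × 10^-3 × 105.99 = 0.7780 g
% Na2CO3 = 0.7780 / 1.257 × 100 = 61.89 %

61.89 %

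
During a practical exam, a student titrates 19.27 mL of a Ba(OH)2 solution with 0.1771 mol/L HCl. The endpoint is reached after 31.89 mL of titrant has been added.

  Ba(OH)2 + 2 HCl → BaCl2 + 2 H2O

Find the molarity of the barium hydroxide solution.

n(HCl) = 0.03189 L × 0.1771 mol/L = 5.648 × 10^-3 mol
From the 1:2 mole ratio, n(Ba(OH)2) = 1/2 × 5.648 × 10^-3 = 2.824 × 10^-3 mol
[Ba(OH)2] = 2.824 × 10^-3 mol / 0.01927 L = 0.1465 mol/L

0.1465 mol/L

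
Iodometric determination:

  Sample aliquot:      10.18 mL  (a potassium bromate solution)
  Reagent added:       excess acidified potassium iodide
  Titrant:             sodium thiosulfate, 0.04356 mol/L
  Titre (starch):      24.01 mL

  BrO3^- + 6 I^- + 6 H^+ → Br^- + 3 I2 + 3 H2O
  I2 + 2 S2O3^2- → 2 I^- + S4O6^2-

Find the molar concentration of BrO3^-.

0.01712 mol/L

n(S2O3^2-) = 0.02401 × 0.04356 = 1.046 × 10^-3 mol
n(I2) = n(S2O3^2-)/2 = 5.229 × 10^-4 mol
From the 1:3 ratio, n(BrO3^-) in the aliquot = 1/3 × 5.229 × 10^-4 = 1.743 × 10^-4 mol
[BrO3^-] = 1.743 × 10^-4 / 0.01018 = 0.01712 mol/L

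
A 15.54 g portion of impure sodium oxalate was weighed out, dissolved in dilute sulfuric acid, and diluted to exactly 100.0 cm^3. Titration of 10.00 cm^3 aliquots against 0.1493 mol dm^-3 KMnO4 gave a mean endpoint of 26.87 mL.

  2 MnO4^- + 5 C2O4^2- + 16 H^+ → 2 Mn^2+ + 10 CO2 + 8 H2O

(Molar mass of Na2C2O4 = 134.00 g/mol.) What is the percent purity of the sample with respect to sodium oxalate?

86.48 %

n(KMnO4) per titration = 0.02687 × 0.1493 = 4.012 × 10^-3 mol
From the 5:2 ratio, n(Na2C2O4) in each aliquot = 5/2 × 4.012 × 10^-3 = 0.01003 mol
n(Na2C2O4) in the whole flask = 0.01003 × 100.0/10.00 = 0.1003 mol
mass of Na2C2O4 = 0.1003 × 134.00 = 13.44 g
% Na2C2O4 = 13.44 / 15.54 × 100 = 86.48 %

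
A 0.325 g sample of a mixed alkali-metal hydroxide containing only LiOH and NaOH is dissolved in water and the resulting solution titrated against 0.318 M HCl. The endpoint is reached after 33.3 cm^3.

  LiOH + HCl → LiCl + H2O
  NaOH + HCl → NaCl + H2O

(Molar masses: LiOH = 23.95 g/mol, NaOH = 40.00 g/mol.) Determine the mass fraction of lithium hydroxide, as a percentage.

45.3 %

n(HCl) = 0.0333 × 0.318 = 0.0106 mol
Let x = n(LiOH), y = n(NaOH).
Titrant: 1x + 1y = 0.0106;  mass: 23.95x + 40.00y = 0.325
Solving, x = 6.14 × 10^-3 mol, y = 4.45 × 10^-3 mol
mass of LiOH = 6.14 × 10^-3 × 23.95 = 0.147 g
% LiOH = 0.147 / 0.325 × 100 = 45.3 %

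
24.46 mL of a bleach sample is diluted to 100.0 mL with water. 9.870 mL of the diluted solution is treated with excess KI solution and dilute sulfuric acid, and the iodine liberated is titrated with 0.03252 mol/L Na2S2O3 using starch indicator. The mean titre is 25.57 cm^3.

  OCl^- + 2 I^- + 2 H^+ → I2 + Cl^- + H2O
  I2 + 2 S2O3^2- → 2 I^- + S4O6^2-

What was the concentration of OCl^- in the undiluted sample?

n(S2O3^2-) = 0.02557 × 0.03252 = 8.315 × 10^-4 mol
n(I2) = n(S2O3^2-)/2 = 4.158 × 10^-4 mol
n(OCl^-) in the aliquot = 4.158 × 10^-4 mol (1:1 ratio)
[OCl^-]_dilute = 4.158 × 10^-4 / 0.009870 = 0.04212 mol/L
[OCl^-]_original = 0.04212 × 100.0/24.46 = 0.1722 mol/L

0.1722 mol/L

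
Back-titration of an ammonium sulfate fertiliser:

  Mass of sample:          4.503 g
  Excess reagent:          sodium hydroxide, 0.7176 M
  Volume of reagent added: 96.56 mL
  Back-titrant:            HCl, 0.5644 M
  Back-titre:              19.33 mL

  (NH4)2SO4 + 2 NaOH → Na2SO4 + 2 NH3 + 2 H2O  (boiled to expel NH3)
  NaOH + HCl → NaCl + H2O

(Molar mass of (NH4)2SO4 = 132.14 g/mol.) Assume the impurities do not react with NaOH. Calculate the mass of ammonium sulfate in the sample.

3.857 g

n(NaOH) added = 0.09656 × 0.7176 = 0.06929 mol
n(HCl) used in back-titration = 0.01933 × 0.5644 = 0.01091 mol
n(NaOH) left over = 0.01091 mol (1:1 ratio)
n(NaOH) consumed by analyte = 0.06929 − 0.01091 = 0.05838 mol
From the 1:2 ratio, n((NH4)2SO4) = 1/2 × 0.05838 = 0.02919 mol
mass of (NH4)2SO4 = 0.02919 × 132.14 = 3.857 g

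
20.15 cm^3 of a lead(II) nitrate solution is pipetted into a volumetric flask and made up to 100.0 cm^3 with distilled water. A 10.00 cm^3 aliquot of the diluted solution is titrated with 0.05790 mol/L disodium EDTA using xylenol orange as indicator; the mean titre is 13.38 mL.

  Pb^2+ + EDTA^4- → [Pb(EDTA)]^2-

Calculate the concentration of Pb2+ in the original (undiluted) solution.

0.3845 mol/L

n(EDTA) = 0.01338 × 0.05790 = 7.747 × 10^-4 mol
n(Pb2+) in the aliquot = 7.747 × 10^-4 mol (1:1 ratio)
[Pb2+]_dilute = 7.747 × 10^-4 / 0.01000 = 0.07747 mol/L
Dilution factor = 100.0 / 20.15 = 4.963
[Pb2+]_stock = 0.07747 × 4.963 = 0.3845 mol/L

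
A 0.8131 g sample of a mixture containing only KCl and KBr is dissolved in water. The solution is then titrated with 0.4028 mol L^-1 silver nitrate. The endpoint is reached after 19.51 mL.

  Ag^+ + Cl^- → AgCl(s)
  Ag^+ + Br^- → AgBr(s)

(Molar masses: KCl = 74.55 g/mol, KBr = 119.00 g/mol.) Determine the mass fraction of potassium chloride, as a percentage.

25.18 %

n(AgNO3) = 0.01951 × 0.4028 = 7.859 × 10^-3 mol
Let x = n(KCl), y = n(KBr).
Titrant: 1x + 1y = 7.859 × 10^-3;  mass: 74.55x + 119.00y = 0.8131
Solving, x = 2.746 × 10^-3 mol, y = 5.112 × 10^-3 mol
mass of KCl = 2.746 × 10^-3 × 74.55 = 0.2047 g
% KCl = 0.2047 / 0.8131 × 100 = 25.18 %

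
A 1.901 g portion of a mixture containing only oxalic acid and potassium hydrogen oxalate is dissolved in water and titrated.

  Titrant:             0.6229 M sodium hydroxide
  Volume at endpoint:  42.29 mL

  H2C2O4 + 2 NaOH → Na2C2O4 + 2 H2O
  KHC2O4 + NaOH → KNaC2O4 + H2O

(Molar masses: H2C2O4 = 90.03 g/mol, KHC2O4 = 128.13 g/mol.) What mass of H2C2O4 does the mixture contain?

n(NaOH) = 0.04229 × 0.6229 = 0.02634 mol
Let x = n(H2C2O4), y = n(KHC2O4).
Titrant: 2x + 1y = 0.02634;  mass: 90.03x + 128.13y = 1.901
Solving, x = 8.869 × 10^-3 mol, y = 8.605 × 10^-3 mol
mass of H2C2O4 = 8.869 × 10^-3 × 90.03 = 0.7985 g

0.7985 g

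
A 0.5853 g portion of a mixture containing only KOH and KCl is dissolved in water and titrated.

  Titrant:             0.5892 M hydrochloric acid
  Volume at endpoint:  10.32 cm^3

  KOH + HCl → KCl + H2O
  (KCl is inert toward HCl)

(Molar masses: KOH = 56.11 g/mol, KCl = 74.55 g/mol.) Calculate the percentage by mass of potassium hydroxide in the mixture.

n(HCl) = 0.01032 × 0.5892 = 6.081 × 10^-3 mol
Let x = n(KOH), y = n(KCl).
Titrant: 1x = 6.081 × 10^-3;  mass: 56.11x + 74.55y = 0.5853
Solving, x = 6.081 × 10^-3 mol, y = 3.275 × 10^-3 mol
mass of KOH = 6.081 × 10^-3 × 56.11 = 0.3412 g
% KOH = 0.3412 / 0.5853 × 100 = 58.29 %

58.29 %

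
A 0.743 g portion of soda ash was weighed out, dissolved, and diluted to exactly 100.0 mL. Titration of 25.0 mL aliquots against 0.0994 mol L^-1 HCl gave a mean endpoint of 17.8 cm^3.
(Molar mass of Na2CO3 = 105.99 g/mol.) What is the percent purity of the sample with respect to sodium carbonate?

50.5 %

Na2CO3 + 2 HCl → 2 NaCl + H2O + CO2
n(HCl) per titration = 0.0178 × 0.0994 = 1.77 × 10^-3 mol
From the 1:2 ratio, n(Na2CO3) in each aliquot = 1/2 × 1.77 × 10^-3 = 8.85 × 10^-4 mol
n(Na2CO3) in the whole flask = 8.85 × 10^-4 × 100.0/25.0 = 3.54 × 10^-3 mol
mass of Na2CO3 = 3.54 × 10^-3 × 105.99 = 0.375 g
% Na2CO3 = 0.375 / 0.743 × 100 = 50.5 %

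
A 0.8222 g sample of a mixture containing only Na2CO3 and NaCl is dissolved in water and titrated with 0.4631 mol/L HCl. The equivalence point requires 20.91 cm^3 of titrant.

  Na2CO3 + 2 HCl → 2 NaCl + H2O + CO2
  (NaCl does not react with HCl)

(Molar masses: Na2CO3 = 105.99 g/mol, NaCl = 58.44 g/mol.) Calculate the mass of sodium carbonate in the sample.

0.5132 g

n(HCl) = 0.02091 × 0.4631 = 9.683 × 10^-3 mol
Let x = n(Na2CO3), y = n(NaCl).
Titrant: 2x = 9.683 × 10^-3;  mass: 105.99x + 58.44y = 0.8222
Solving, x = 4.842 × 10^-3 mol, y = 5.288 × 10^-3 mol
mass of Na2CO3 = 4.842 × 10^-3 × 105.99 = 0.5132 g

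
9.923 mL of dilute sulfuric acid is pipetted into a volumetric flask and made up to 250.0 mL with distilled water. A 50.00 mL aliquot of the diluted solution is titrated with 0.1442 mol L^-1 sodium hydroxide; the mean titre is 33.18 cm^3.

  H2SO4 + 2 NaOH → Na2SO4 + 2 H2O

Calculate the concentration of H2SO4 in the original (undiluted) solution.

n(NaOH) = 0.03318 × 0.1442 = 4.785 × 10^-3 mol
From the 1:2 ratio, n(H2SO4) in the aliquot = 1/2 × 4.785 × 10^-3 = 2.392 × 10^-3 mol
[H2SO4]_dilute = 2.392 × 10^-3 / 0.05000 = 0.04785 mol/L
Dilution factor = 250.0 / 9.923 = 25.19
[H2SO4]_stock = 0.04785 × 25.19 = 1.205 mol/L

1.205 mol/L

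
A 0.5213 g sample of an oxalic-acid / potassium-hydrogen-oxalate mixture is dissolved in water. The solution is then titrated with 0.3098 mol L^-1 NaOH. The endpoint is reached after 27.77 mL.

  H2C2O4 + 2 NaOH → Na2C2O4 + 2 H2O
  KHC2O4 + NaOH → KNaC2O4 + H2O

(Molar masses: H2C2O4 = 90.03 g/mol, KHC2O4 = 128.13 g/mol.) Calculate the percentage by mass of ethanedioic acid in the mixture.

n(NaOH) = 0.02777 × 0.3098 = 8.603 × 10^-3 mol
Let x = n(H2C2O4), y = n(KHC2O4).
Titrant: 2x + 1y = 8.603 × 10^-3;  mass: 90.03x + 128.13y = 0.5213
Solving, x = 3.495 × 10^-3 mol, y = 1.613 × 10^-3 mol
mass of H2C2O4 = 3.495 × 10^-3 × 90.03 = 0.3147 g
% H2C2O4 = 0.3147 / 0.5213 × 100 = 60.36 %

60.36 %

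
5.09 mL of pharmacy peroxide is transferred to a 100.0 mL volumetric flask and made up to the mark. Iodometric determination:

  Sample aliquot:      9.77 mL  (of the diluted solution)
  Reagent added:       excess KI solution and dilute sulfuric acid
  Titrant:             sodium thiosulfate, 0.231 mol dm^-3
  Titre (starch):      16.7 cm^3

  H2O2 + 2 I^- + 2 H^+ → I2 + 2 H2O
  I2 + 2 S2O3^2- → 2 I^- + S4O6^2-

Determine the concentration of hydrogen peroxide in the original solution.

n(S2O3^2-) = 0.0167 × 0.231 = 3.86 × 10^-3 mol
n(I2) = n(S2O3^2-)/2 = 1.93 × 10^-3 mol
n(H2O2) in the aliquot = 1.93 × 10^-3 mol (1:1 ratio)
[H2O2]_dilute = 1.93 × 10^-3 / 0.00977 = 0.197 mol/L
[H2O2]_original = 0.197 × 100.0/5.09 = 3.88 mol/L

3.88 mol/L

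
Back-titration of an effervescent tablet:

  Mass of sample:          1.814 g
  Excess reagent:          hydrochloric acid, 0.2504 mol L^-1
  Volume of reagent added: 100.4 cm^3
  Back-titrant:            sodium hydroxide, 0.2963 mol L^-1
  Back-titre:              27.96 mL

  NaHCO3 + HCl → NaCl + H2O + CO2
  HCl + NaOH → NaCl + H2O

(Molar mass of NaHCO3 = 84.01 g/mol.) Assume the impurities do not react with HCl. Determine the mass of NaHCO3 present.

n(HCl) added = 0.1004 × 0.2504 = 0.02514 mol
n(NaOH) used in back-titration = 0.02796 × 0.2963 = 8.285 × 10^-3 mol
n(HCl) left over = 8.285 × 10^-3 mol (1:1 ratio)
n(HCl) consumed by analyte = 0.02514 − 8.285 × 10^-3 = 0.01686 mol
n(NaHCO3) = 0.01686 mol (1:1 ratio)
mass of NaHCO3 = 0.01686 × 84.01 = 1.416 g

1.416 g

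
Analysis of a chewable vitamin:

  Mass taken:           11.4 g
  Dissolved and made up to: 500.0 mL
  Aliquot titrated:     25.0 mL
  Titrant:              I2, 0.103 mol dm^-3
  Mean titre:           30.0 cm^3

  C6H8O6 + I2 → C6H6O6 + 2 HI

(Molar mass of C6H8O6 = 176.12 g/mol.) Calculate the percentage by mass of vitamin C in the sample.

n(I2) per titration = 0.0300 × 0.103 = 3.09 × 10^-3 mol
n(C6H8O6) in each aliquot = 3.09 × 10^-3 mol (1:1 ratio)
n(C6H8O6) in the whole flask = 3.09 × 10^-3 × 500.0/25.0 = 0.0618 mol
mass of C6H8O6 = 0.0618 × 176.12 = 10.9 g
% C6H8O6 = 10.9 / 11.4 × 100 = 95.5 %

95.5 %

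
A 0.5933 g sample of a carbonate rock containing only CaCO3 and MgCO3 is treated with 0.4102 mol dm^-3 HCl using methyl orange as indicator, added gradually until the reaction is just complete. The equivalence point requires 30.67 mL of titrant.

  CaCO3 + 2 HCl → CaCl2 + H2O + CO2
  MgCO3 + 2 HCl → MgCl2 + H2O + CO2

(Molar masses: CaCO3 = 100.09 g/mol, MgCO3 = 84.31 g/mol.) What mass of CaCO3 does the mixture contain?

n(HCl) = 0.03067 × 0.4102 = 0.01258 mol
Let x = n(CaCO3), y = n(MgCO3).
Titrant: 2x + 2y = 0.01258;  mass: 100.09x + 84.31y = 0.5933
Solving, x = 3.990 × 10^-3 mol, y = 2.301 × 10^-3 mol
mass of CaCO3 = 3.990 × 10^-3 × 100.09 = 0.3993 g

0.3993 g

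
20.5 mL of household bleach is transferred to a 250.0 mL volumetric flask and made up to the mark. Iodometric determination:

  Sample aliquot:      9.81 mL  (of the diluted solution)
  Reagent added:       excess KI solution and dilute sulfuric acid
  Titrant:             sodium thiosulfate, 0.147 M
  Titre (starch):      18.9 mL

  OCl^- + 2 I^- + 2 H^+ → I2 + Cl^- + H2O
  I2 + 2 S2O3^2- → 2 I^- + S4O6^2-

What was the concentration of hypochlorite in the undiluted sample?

n(S2O3^2-) = 0.0189 × 0.147 = 2.78 × 10^-3 mol
n(I2) = n(S2O3^2-)/2 = 1.39 × 10^-3 mol
n(OCl^-) in the aliquot = 1.39 × 10^-3 mol (1:1 ratio)
[OCl^-]_dilute = 1.39 × 10^-3 / 0.00981 = 0.142 mol/L
[OCl^-]_original = 0.142 × 250.0/20.5 = 1.73 mol/L

1.73 M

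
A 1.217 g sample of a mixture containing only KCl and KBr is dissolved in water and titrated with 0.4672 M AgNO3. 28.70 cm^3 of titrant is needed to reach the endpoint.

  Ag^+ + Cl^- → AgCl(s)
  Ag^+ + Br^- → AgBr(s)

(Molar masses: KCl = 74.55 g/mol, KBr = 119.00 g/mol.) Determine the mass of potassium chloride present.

n(AgNO3) = 0.02870 × 0.4672 = 0.01341 mol
Let x = n(KCl), y = n(KBr).
Titrant: 1x + 1y = 0.01341;  mass: 74.55x + 119.00y = 1.217
Solving, x = 8.518 × 10^-3 mol, y = 4.891 × 10^-3 mol
mass of KCl = 8.518 × 10^-3 × 74.55 = 0.6350 g

0.6350 g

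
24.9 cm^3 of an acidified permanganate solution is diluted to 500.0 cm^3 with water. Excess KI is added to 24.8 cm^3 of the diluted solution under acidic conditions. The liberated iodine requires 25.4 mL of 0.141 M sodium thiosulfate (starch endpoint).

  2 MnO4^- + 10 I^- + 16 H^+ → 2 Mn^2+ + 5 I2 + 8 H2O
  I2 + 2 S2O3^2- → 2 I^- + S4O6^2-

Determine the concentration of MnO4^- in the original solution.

n(S2O3^2-) = 0.0254 × 0.141 = 3.58 × 10^-3 mol
n(I2) = n(S2O3^2-)/2 = 1.79 × 10^-3 mol
From the 2:5 ratio, n(MnO4^-) in the aliquot = 2/5 × 1.79 × 10^-3 = 7.16 × 10^-4 mol
[MnO4^-]_dilute = 7.16 × 10^-4 / 0.0248 = 0.0289 mol/L
[MnO4^-]_original = 0.0289 × 500.0/24.9 = 0.580 mol/L

0.580 M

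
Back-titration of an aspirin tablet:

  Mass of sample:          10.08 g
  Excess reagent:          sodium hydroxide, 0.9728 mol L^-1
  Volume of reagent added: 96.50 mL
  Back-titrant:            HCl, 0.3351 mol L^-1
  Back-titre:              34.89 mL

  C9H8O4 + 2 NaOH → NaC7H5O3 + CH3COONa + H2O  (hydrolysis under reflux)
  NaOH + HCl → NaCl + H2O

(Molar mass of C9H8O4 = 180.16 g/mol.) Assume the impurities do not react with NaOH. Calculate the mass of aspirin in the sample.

n(NaOH) added = 0.09650 × 0.9728 = 0.09388 mol
n(HCl) used in back-titration = 0.03489 × 0.3351 = 0.01169 mol
n(NaOH) left over = 0.01169 mol (1:1 ratio)
n(NaOH) consumed by analyte = 0.09388 − 0.01169 = 0.08218 mol
From the 1:2 ratio, n(C9H8O4) = 1/2 × 0.08218 = 0.04109 mol
mass of C9H8O4 = 0.04109 × 180.16 = 7.403 g

7.403 g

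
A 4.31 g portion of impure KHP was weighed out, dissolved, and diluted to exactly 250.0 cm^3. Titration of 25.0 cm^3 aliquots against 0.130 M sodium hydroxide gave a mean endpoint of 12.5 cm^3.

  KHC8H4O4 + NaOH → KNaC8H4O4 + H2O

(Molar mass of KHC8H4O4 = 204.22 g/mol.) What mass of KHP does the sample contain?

n(NaOH) per titration = 0.0125 × 0.130 = 1.62 × 10^-3 mol
n(KHC8H4O4) in each aliquot = 1.62 × 10^-3 mol (1:1 ratio)
n(KHC8H4O4) in the whole flask = 1.62 × 10^-3 × 250.0/25.0 = 0.0163 mol
mass of KHC8H4O4 = 0.0163 × 204.22 = 3.32 g

3.32 g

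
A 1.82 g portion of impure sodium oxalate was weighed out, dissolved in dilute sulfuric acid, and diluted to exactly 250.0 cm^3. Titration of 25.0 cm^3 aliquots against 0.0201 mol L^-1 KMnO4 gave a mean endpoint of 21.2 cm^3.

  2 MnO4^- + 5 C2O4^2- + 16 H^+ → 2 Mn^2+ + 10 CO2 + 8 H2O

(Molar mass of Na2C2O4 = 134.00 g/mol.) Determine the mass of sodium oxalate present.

1.43 g

n(KMnO4) per titration = 0.0212 × 0.0201 = 4.26 × 10^-4 mol
From the 5:2 ratio, n(Na2C2O4) in each aliquot = 5/2 × 4.26 × 10^-4 = 1.07 × 10^-3 mol
n(Na2C2O4) in the whole flask = 1.07 × 10^-3 × 250.0/25.0 = 0.0107 mol
mass of Na2C2O4 = 0.0107 × 134.00 = 1.43 g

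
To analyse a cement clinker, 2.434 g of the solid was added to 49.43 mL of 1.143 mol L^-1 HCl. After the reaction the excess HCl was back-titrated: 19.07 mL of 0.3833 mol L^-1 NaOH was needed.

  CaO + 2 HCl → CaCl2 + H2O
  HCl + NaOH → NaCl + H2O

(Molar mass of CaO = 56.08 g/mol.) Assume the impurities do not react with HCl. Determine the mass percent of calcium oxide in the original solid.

n(HCl) added = 0.04943 × 1.143 = 0.05650 mol
n(NaOH) used in back-titration = 0.01907 × 0.3833 = 7.310 × 10^-3 mol
n(HCl) left over = 7.310 × 10^-3 mol (1:1 ratio)
n(HCl) consumed by analyte = 0.05650 − 7.310 × 10^-3 = 0.04919 mol
From the 1:2 ratio, n(CaO) = 1/2 × 0.04919 = 0.02459 mol
mass of CaO = 0.02459 × 56.08 = 1.379 g
% CaO = 1.379 / 2.434 × 100 = 56.67 %

56.67 %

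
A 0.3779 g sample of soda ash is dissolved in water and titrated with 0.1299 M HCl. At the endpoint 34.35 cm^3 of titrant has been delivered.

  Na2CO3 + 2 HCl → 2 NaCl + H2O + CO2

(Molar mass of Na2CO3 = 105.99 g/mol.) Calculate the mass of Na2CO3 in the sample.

n(HCl) = 0.03435 L × 0.1299 mol/L = 4.462 × 10^-3 mol
From the 1:2 ratio, n(Na2CO3) = 1/2 × 4.462 × 10^-3 = 2.231 × 10^-3 mol
mass of Na2CO3 = 2.231 × 10^-3 × 105.99 g/mol = 0.2365 g

0.2365 g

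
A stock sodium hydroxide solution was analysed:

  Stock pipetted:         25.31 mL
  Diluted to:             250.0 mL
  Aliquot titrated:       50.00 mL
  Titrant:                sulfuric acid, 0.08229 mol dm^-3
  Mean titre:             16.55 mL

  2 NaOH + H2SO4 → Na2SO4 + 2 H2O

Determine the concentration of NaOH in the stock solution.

0.5381 mol/L

n(H2SO4) = 0.01655 × 0.08229 = 1.362 × 10^-3 mol
From the 2:1 ratio, n(NaOH) in the aliquot = 2/1 × 1.362 × 10^-3 = 2.724 × 10^-3 mol
[NaOH]_dilute = 2.724 × 10^-3 / 0.05000 = 0.05448 mol/L
Dilution factor = 250.0 / 25.31 = 9.878
[NaOH]_stock = 0.05448 × 9.878 = 0.5381 mol/L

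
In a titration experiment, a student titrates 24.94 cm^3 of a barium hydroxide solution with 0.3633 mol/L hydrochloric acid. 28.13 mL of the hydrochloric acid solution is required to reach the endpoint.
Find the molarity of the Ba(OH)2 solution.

Ba(OH)2 + 2 HCl → BaCl2 + 2 H2O
n(HCl) = 0.02813 L × 0.3633 mol/L = 0.01022 mol
From the 1:2 mole ratio, n(Ba(OH)2) = 1/2 × 0.01022 = 5.110 × 10^-3 mol
[Ba(OH)2] = 5.110 × 10^-3 mol / 0.02494 L = 0.2049 mol/L

0.2049 mol/L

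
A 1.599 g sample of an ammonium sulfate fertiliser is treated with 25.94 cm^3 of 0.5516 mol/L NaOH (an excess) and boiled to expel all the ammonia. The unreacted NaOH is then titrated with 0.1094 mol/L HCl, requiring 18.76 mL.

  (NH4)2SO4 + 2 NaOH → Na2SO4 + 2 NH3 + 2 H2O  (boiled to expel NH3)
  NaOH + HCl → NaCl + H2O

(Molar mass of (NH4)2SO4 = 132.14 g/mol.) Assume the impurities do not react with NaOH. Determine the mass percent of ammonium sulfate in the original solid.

n(NaOH) added = 0.02594 × 0.5516 = 0.01431 mol
n(HCl) used in back-titration = 0.01876 × 0.1094 = 2.052 × 10^-3 mol
n(NaOH) left over = 2.052 × 10^-3 mol (1:1 ratio)
n(NaOH) consumed by analyte = 0.01431 − 2.052 × 10^-3 = 0.01226 mol
From the 1:2 ratio, n((NH4)2SO4) = 1/2 × 0.01226 = 6.128 × 10^-3 mol
mass of (NH4)2SO4 = 6.128 × 10^-3 × 132.14 = 0.8098 g
% (NH4)2SO4 = 0.8098 / 1.599 × 100 = 50.64 %

50.64 %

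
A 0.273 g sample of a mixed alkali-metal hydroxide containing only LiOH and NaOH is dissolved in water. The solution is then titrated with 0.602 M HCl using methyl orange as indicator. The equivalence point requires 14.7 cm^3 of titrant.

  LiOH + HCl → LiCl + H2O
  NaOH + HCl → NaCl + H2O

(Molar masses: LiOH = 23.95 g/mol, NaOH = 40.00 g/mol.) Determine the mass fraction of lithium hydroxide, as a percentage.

n(HCl) = 0.0147 × 0.602 = 8.85 × 10^-3 mol
Let x = n(LiOH), y = n(NaOH).
Titrant: 1x + 1y = 8.85 × 10^-3;  mass: 23.95x + 40.00y = 0.273
Solving, x = 5.05 × 10^-3 mol, y = 3.80 × 10^-3 mol
mass of LiOH = 5.05 × 10^-3 × 23.95 = 0.121 g
% LiOH = 0.121 / 0.273 × 100 = 44.3 %

44.3 %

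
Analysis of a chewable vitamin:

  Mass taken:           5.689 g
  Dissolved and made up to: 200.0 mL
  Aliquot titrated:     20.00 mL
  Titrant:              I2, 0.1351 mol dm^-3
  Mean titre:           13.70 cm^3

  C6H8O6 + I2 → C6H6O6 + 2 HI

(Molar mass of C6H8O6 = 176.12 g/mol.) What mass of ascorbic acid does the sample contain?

n(I2) per titration = 0.01370 × 0.1351 = 1.851 × 10^-3 mol
n(C6H8O6) in each aliquot = 1.851 × 10^-3 mol (1:1 ratio)
n(C6H8O6) in the whole flask = 1.851 × 10^-3 × 200.0/20.00 = 0.01851 mol
mass of C6H8O6 = 0.01851 × 176.12 = 3.260 g

3.260 g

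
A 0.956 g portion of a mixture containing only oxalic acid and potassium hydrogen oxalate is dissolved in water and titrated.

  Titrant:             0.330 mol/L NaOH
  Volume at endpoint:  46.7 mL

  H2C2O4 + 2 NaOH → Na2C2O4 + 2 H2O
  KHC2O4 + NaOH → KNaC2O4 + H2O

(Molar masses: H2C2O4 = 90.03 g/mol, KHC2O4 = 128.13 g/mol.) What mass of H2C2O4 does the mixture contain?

0.552 g

n(NaOH) = 0.0467 × 0.330 = 0.0154 mol
Let x = n(H2C2O4), y = n(KHC2O4).
Titrant: 2x + 1y = 0.0154;  mass: 90.03x + 128.13y = 0.956
Solving, x = 6.13 × 10^-3 mol, y = 3.16 × 10^-3 mol
mass of H2C2O4 = 6.13 × 10^-3 × 90.03 = 0.552 g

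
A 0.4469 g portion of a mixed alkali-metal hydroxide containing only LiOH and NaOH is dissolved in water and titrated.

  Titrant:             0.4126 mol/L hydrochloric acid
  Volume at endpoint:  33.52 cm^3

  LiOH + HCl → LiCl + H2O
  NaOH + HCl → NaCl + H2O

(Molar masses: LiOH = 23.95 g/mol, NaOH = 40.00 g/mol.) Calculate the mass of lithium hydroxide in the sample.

0.1586 g

n(HCl) = 0.03352 × 0.4126 = 0.01383 mol
Let x = n(LiOH), y = n(NaOH).
Titrant: 1x + 1y = 0.01383;  mass: 23.95x + 40.00y = 0.4469
Solving, x = 6.624 × 10^-3 mol, y = 7.206 × 10^-3 mol
mass of LiOH = 6.624 × 10^-3 × 23.95 = 0.1586 g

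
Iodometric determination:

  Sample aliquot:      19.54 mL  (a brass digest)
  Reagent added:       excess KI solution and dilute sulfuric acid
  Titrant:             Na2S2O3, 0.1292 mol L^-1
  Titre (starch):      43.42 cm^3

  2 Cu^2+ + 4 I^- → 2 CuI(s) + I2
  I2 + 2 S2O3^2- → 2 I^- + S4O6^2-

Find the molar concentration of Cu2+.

n(S2O3^2-) = 0.04342 × 0.1292 = 5.610 × 10^-3 mol
n(I2) = n(S2O3^2-)/2 = 2.805 × 10^-3 mol
From the 2:1 ratio, n(Cu2+) in the aliquot = 2/1 × 2.805 × 10^-3 = 5.610 × 10^-3 mol
[Cu2+] = 5.610 × 10^-3 / 0.01954 = 0.2871 mol/L

0.2871 mol/L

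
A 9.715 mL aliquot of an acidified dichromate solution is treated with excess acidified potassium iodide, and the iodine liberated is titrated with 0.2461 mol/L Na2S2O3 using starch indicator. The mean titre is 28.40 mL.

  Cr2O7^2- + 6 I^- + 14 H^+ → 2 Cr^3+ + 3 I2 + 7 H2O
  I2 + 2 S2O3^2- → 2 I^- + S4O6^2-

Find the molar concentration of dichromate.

0.1199 mol/L

n(S2O3^2-) = 0.02840 × 0.2461 = 6.989 × 10^-3 mol
n(I2) = n(S2O3^2-)/2 = 3.495 × 10^-3 mol
From the 1:3 ratio, n(Cr2O7^2-) in the aliquot = 1/3 × 3.495 × 10^-3 = 1.165 × 10^-3 mol
[Cr2O7^2-] = 1.165 × 10^-3 / 0.009715 = 0.1199 mol/L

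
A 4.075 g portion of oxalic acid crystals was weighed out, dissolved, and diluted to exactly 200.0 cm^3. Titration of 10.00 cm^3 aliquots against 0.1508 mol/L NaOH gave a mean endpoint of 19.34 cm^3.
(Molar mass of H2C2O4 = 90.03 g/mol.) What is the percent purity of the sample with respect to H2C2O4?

H2C2O4 + 2 NaOH → Na2C2O4 + 2 H2O
n(NaOH) per titration = 0.01934 × 0.1508 = 2.916 × 10^-3 mol
From the 1:2 ratio, n(H2C2O4) in each aliquot = 1/2 × 2.916 × 10^-3 = 1.458 × 10^-3 mol
n(H2C2O4) in the whole flask = 1.458 × 10^-3 × 200.0/10.00 = 0.02916 mol
mass of H2C2O4 = 0.02916 × 90.03 = 2.626 g
% H2C2O4 = 2.626 / 4.075 × 100 = 64.43 %

64.43 %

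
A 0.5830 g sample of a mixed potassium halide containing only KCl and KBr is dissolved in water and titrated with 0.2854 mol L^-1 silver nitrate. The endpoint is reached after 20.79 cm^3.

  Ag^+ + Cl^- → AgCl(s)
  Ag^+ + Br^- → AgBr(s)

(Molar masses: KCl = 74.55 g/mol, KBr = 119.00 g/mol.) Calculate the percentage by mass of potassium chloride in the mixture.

35.41 %

n(AgNO3) = 0.02079 × 0.2854 = 5.933 × 10^-3 mol
Let x = n(KCl), y = n(KBr).
Titrant: 1x + 1y = 5.933 × 10^-3;  mass: 74.55x + 119.00y = 0.5830
Solving, x = 2.769 × 10^-3 mol, y = 3.164 × 10^-3 mol
mass of KCl = 2.769 × 10^-3 × 74.55 = 0.2064 g
% KCl = 0.2064 / 0.5830 × 100 = 35.41 %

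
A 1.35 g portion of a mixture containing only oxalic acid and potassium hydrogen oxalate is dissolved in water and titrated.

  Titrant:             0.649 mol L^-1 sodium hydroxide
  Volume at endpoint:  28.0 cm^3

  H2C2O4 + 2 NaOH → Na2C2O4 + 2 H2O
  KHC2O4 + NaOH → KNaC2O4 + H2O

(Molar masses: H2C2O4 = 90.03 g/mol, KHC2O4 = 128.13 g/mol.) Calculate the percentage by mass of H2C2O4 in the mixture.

39.3 %

n(NaOH) = 0.0280 × 0.649 = 0.0182 mol
Let x = n(H2C2O4), y = n(KHC2O4).
Titrant: 2x + 1y = 0.0182;  mass: 90.03x + 128.13y = 1.35
Solving, x = 5.89 × 10^-3 mol, y = 6.40 × 10^-3 mol
mass of H2C2O4 = 5.89 × 10^-3 × 90.03 = 0.530 g
% H2C2O4 = 0.530 / 1.35 × 100 = 39.3 %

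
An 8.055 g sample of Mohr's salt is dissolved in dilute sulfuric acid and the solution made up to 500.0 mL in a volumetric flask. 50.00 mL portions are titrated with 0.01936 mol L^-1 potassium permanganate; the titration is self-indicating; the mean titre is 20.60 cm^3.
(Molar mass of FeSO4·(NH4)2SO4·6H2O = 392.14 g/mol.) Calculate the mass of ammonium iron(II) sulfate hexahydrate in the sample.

7.820 g

MnO4^- + 5 Fe^2+ + 8 H^+ → Mn^2+ + 5 Fe^3+ + 4 H2O
n(KMnO4) per titration = 0.02060 × 0.01936 = 3.988 × 10^-4 mol
From the 5:1 ratio, n(FeSO4·(NH4)2SO4·6H2O) in each aliquot = 5/1 × 3.988 × 10^-4 = 1.994 × 10^-3 mol
n(FeSO4·(NH4)2SO4·6H2O) in the whole flask = 1.994 × 10^-3 × 500.0/50.00 = 0.01994 mol
mass of FeSO4·(NH4)2SO4·6H2O = 0.01994 × 392.14 = 7.820 g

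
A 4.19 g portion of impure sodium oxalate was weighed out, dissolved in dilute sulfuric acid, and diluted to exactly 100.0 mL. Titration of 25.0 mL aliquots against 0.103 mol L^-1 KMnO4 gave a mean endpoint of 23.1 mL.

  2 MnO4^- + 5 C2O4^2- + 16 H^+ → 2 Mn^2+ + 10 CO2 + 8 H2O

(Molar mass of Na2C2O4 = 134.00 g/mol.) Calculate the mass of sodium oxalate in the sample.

n(KMnO4) per titration = 0.0231 × 0.103 = 2.38 × 10^-3 mol
From the 5:2 ratio, n(Na2C2O4) in each aliquot = 5/2 × 2.38 × 10^-3 = 5.95 × 10^-3 mol
n(Na2C2O4) in the whole flask = 5.95 × 10^-3 × 100.0/25.0 = 0.0238 mol
mass of Na2C2O4 = 0.0238 × 134.00 = 3.19 g

3.19 g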